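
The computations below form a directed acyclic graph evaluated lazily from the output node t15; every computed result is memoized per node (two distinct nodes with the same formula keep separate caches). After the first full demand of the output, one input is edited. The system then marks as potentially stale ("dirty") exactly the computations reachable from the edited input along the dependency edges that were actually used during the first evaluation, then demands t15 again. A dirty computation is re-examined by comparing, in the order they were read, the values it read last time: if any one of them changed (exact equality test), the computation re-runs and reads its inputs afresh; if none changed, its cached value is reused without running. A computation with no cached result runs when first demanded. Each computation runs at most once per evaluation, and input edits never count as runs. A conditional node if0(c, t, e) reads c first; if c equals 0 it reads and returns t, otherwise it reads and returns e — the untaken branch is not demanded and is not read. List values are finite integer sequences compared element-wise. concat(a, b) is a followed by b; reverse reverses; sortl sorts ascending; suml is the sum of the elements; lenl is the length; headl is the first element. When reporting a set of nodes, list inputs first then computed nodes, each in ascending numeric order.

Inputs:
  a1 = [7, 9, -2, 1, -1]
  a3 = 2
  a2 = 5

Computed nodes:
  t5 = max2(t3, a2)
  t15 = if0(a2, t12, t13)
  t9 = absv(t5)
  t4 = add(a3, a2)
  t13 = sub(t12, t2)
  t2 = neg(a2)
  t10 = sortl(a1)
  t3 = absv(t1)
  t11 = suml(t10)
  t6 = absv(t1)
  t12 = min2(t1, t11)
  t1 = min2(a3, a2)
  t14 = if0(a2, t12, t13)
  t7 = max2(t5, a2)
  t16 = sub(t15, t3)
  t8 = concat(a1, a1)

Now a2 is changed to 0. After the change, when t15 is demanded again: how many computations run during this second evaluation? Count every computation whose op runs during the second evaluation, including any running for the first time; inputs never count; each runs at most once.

First demand of the output computes:
  t1 = min2(2, 5) = 2
  t2 = neg(5) = -5
  t10 = sortl([7, 9, -2, 1, -1]) = [-2, -1, 1, 7, 9]
  t11 = suml([-2, -1, 1, 7, 9]) = 14
  t12 = min2(2, 14) = 2
  t13 = sub(2, -5) = 7
  t15 = if0(a2=5 -> else branch t13) = 7

After the edit, cleaning proceeds:
  t1: a read changed (a2 5->0) — executes, giving 0.
  t2: stays stale; no demand reaches it after the flip.
  t12: a read changed (t1 2->0) — executes, giving 0.
  t13: stays stale; no demand reaches it after the flip.
  t15: a read changed (a2 5->0) — executes, giving 0.

Note the branch switch — demand abandons t2, t13, which are never re-examined.

3 computations run: t1, t12, t15.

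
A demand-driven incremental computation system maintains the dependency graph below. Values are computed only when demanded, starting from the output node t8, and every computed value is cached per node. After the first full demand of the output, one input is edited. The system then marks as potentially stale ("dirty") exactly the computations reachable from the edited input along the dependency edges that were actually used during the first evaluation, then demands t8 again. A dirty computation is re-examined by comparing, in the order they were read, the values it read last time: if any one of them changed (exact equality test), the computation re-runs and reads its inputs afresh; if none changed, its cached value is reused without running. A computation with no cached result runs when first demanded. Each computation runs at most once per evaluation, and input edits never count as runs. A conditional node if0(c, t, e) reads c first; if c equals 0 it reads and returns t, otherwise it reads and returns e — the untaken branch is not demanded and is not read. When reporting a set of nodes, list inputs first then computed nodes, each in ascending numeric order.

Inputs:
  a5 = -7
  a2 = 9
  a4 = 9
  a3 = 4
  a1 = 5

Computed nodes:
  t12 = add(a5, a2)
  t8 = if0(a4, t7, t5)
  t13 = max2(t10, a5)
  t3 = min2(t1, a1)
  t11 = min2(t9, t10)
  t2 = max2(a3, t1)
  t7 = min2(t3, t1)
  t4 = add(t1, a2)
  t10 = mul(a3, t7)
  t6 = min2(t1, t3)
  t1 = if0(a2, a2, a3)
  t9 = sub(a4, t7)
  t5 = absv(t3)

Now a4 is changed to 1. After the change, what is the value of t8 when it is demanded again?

First evaluation (everything demanded from the output):
  t1 = if0(a2=9 -> else branch a3) = 4
  t3 = min2(4, 5) = 4
  t5 = absv(4) = 4
  t8 = if0(a4=9 -> else branch t5) = 4

Propagation after the edit:
  t8: runs — a4 9->1; result 4 (same value as before).

New value of t8: 4.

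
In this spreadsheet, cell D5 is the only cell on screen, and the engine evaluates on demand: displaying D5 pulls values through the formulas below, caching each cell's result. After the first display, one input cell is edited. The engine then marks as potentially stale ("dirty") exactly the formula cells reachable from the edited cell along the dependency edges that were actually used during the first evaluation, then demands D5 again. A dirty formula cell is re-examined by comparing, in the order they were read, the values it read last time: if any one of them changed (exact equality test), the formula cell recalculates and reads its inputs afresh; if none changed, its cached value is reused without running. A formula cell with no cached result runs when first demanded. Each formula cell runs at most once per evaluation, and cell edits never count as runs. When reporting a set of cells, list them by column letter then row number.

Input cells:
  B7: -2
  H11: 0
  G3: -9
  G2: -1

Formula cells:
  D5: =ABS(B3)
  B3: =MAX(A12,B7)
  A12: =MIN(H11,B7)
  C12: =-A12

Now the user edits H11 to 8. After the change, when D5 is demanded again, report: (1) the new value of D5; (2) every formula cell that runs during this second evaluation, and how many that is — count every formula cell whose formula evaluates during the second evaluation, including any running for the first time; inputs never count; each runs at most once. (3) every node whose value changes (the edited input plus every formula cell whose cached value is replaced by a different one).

Initial pass — values computed on the first demand:
  A12 = MIN(0, -2) = -2
  B3 = MAX(-2, -2) = -2
  D5 = ABS(-2) = 2

Second demand — change propagation:
  A12: re-runs because H11 0->8; new result -2 (unchanged).
  B3: re-examined; everything it read last time is the same (A12 unchanged, B7 unchanged) — cache -2 kept, no run.
  D5: re-examined; everything it read last time is the same (B3 unchanged) — cache 2 kept, no run.

The important point: A12 recomputes to an identical value, and the output ends up unchanged.

D5 now evaluates to 2.
Run set: A12 (1 run).
Changed values: H11.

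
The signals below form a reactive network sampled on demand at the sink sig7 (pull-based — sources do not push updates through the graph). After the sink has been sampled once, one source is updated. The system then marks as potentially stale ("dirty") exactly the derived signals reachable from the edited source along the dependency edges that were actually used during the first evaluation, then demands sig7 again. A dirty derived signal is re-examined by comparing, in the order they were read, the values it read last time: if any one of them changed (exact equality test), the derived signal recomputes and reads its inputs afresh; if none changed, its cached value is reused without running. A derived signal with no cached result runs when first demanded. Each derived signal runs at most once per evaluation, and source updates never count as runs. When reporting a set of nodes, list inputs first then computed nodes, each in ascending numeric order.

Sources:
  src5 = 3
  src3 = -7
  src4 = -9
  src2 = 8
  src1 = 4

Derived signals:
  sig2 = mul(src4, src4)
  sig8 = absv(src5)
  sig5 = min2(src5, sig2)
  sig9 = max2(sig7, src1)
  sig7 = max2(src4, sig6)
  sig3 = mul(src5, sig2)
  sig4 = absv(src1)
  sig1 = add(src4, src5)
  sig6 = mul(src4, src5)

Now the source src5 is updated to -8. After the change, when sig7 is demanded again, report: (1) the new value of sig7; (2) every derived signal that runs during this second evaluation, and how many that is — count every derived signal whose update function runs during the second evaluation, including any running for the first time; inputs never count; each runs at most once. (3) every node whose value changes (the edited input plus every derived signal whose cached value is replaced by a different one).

Initial pass — values computed on the first demand:
  sig6 = mul(-9, 3) = -27
  sig7 = max2(-9, -27) = -9

Second demand — change propagation:
  sig6: re-runs because src5 3->-8; new result 72.
  sig7: re-runs because sig6 -27->72; new result 72.

sig7 now evaluates to 72.
Run set: sig6, sig7 (2 run).
Changed values: src5, sig6, sig7.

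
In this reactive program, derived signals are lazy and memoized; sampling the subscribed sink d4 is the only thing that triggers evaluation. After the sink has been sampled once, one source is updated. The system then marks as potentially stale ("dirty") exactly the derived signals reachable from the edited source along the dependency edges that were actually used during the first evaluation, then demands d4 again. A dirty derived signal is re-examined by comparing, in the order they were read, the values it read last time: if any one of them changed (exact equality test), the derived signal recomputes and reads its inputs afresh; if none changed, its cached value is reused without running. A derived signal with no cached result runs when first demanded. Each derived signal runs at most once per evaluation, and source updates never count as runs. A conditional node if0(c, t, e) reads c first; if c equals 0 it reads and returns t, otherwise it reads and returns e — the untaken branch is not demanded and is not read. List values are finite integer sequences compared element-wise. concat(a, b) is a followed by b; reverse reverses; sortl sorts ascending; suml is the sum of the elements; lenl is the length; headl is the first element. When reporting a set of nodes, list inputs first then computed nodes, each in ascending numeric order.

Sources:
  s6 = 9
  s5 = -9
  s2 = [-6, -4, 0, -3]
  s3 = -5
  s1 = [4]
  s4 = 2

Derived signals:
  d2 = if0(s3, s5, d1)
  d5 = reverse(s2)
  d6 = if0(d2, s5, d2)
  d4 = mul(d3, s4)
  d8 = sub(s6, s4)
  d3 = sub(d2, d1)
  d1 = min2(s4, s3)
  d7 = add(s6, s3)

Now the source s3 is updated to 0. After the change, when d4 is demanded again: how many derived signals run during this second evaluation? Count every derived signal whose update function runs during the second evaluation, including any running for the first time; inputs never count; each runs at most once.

First demand of the output computes:
  d1 = min2(2, -5) = -5
  d2 = if0(s3=-5 -> else branch d1) = -5
  d3 = sub(-5, -5) = 0
  d4 = mul(0, 2) = 0

After the edit, cleaning proceeds:
  d1: a read changed (s3 -5->0) — executes, giving 0.
  d2: a read changed (s3 -5->0; d1 -5->0) — executes, giving -9.
  d3: a read changed (d2 -5->-9; d1 -5->0) — executes, giving -9.
  d4: a read changed (d3 0->-9) — executes, giving -18.

4 derived signals run: d1, d2, d3, d4.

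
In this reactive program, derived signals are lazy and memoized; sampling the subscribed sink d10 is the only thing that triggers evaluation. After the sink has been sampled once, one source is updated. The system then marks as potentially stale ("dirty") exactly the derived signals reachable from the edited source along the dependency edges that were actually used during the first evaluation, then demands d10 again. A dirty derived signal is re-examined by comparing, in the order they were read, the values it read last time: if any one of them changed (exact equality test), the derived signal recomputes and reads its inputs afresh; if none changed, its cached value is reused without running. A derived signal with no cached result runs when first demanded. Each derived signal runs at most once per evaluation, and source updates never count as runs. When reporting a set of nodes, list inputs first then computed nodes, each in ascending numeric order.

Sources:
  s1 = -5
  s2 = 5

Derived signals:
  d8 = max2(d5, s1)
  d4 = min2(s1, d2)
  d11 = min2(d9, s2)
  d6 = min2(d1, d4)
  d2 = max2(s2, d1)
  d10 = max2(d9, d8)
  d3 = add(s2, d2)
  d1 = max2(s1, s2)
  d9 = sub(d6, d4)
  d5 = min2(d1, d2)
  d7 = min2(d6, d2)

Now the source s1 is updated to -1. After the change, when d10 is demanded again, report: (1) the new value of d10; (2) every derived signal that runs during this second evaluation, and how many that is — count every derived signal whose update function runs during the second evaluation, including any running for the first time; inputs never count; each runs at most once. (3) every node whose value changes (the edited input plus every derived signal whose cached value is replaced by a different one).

Demanding d10 again yields 5.
5 derived signals run: d1, d4, d6, d8, d9.
The nodes whose values change: s1, d4, d6.
Note where the cutoff bites: d2 is checked, finds nothing changed, and keeps its cache.

First demand of the output computes:
  d1 = max2(-5, 5) = 5
  d2 = max2(5, 5) = 5
  d4 = min2(-5, 5) = -5
  d5 = min2(5, 5) = 5
  d6 = min2(5, -5) = -5
  d8 = max2(5, -5) = 5
  d9 = sub(-5, -5) = 0
  d10 = max2(0, 5) = 5

After the edit, cleaning proceeds:
  d1: a read changed (s1 -5->-1) — executes, giving 5 — identical to its old value.
  d2: dirty, but its reads are unchanged (s2 unchanged, d1 unchanged); cached 5 stands.
  d4: a read changed (s1 -5->-1) — executes, giving -1.
  d5: dirty, but its reads are unchanged (d1 unchanged, d2 unchanged); cached 5 stands.
  d6: a read changed (d4 -5->-1) — executes, giving -1.
  d8: a read changed (s1 -5->-1) — executes, giving 5 — identical to its old value.
  d9: a read changed (d6 -5->-1; d4 -5->-1) — executes, giving 0 — identical to its old value.
  d10: dirty, but its reads are unchanged (d9 unchanged, d8 unchanged); cached 5 stands.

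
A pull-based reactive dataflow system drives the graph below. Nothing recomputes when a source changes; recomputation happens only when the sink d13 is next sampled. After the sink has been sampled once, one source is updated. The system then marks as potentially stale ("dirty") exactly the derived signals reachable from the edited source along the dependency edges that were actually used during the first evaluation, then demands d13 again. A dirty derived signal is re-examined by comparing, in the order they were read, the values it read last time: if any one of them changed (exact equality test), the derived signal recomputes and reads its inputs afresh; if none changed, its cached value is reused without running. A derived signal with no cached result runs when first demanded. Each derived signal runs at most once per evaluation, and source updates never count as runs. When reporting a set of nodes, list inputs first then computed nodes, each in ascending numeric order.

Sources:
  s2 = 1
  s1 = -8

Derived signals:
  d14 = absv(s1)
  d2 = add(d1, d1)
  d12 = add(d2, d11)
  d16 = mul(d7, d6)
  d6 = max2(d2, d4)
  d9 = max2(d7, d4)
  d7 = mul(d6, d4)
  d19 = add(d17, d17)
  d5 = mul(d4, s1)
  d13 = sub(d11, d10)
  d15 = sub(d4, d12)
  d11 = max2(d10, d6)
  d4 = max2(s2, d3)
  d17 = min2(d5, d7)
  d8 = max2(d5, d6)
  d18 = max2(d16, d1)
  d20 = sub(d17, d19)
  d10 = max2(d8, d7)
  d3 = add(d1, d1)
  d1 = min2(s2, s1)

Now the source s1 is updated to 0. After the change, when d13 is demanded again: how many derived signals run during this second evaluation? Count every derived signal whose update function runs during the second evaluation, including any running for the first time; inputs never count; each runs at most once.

Derived signals that run: d1, d2, d3, d4, d5, d6, d8 — 7 in total.
Key observation: the cutoff stops propagation at d7 — its inputs' values are unchanged, so it reuses its cache.

First evaluation (everything demanded from the output):
  d1 = min2(1, -8) = -8
  d2 = add(-8, -8) = -16
  d3 = add(-8, -8) = -16
  d4 = max2(1, -16) = 1
  d5 = mul(1, -8) = -8
  d6 = max2(-16, 1) = 1
  d7 = mul(1, 1) = 1
  d8 = max2(-8, 1) = 1
  d10 = max2(1, 1) = 1
  d11 = max2(1, 1) = 1
  d13 = sub(1, 1) = 0

Propagation after the edit:
  d1: runs — s1 -8->0; result 0.
  d2: runs — d1 -8->0; d1 -8->0; result 0.
  d3: runs — d1 -8->0; d1 -8->0; result 0.
  d4: runs — d3 -16->0; result 1 (same value as before).
  d5: runs — s1 -8->0; result 0.
  d6: runs — d2 -16->0; result 1 (same value as before).
  d7: checked — values it read are unchanged (d6 unchanged, d4 unchanged); reused cached 1 without running.
  d8: runs — d5 -8->0; result 1 (same value as before).
  d10: checked — values it read are unchanged (d8 unchanged, d7 unchanged); reused cached 1 without running.
  d11: checked — values it read are unchanged (d10 unchanged, d6 unchanged); reused cached 1 without running.
  d13: checked — values it read are unchanged (d11 unchanged, d10 unchanged); reused cached 0 without running.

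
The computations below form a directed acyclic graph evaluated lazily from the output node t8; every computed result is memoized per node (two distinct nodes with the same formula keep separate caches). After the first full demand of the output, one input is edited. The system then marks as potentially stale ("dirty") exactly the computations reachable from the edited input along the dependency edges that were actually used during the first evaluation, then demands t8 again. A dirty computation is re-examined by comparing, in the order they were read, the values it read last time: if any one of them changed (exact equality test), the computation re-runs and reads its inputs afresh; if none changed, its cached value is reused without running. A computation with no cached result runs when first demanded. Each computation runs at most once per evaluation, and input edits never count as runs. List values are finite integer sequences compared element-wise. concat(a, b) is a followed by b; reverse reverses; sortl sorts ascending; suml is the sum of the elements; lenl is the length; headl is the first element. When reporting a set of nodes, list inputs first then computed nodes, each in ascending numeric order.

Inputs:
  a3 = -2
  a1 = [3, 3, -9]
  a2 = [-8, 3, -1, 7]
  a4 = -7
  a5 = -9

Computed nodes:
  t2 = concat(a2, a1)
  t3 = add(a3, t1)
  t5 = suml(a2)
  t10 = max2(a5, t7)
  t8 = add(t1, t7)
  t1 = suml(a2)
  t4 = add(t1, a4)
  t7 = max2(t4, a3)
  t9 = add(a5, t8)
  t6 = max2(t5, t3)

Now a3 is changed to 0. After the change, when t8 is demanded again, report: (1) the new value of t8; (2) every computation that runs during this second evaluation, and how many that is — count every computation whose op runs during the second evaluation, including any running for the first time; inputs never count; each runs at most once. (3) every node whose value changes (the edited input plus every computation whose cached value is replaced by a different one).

Demanding t8 again yields 1.
2 computations run: t7, t8.
The nodes whose values change: a3, t7, t8.

First demand of the output computes:
  t1 = suml([-8, 3, -1, 7]) = 1
  t4 = add(1, -7) = -6
  t7 = max2(-6, -2) = -2
  t8 = add(1, -2) = -1

After the edit, cleaning proceeds:
  t7: a read changed (a3 -2->0) — executes, giving 0.
  t8: a read changed (t7 -2->0) — executes, giving 1.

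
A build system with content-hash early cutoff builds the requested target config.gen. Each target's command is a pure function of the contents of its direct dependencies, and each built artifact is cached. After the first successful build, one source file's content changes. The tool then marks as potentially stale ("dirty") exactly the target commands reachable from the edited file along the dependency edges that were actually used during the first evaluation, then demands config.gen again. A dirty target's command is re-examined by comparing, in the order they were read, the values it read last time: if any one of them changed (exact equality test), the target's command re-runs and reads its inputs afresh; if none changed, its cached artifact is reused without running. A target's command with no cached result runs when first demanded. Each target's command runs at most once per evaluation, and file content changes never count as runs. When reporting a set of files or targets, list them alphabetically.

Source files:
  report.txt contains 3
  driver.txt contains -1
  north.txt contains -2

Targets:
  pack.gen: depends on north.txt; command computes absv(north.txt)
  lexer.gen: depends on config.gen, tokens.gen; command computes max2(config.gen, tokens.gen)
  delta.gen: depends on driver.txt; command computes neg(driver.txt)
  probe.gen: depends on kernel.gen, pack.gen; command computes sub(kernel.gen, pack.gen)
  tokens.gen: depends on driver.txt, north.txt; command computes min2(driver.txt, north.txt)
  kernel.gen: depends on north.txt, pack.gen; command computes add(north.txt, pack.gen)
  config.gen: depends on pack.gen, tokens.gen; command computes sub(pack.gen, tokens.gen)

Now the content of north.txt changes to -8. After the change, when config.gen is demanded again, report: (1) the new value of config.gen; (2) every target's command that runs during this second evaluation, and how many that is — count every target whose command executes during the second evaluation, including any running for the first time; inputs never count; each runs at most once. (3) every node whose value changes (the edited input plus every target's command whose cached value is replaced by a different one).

New value of config.gen: 16.
Target commands that run: config.gen, pack.gen, tokens.gen — 3 in total.
Values that change: config.gen, north.txt, pack.gen, tokens.gen.

First evaluation (everything demanded from the output):
  pack.gen = absv(-2) = 2
  tokens.gen = min2(-1, -2) = -2
  config.gen = sub(2, -2) = 4

Propagation after the edit:
  pack.gen: runs — north.txt -2->-8; result 8.
  tokens.gen: runs — north.txt -2->-8; result -8.
  config.gen: runs — pack.gen 2->8; tokens.gen -2->-8; result 16.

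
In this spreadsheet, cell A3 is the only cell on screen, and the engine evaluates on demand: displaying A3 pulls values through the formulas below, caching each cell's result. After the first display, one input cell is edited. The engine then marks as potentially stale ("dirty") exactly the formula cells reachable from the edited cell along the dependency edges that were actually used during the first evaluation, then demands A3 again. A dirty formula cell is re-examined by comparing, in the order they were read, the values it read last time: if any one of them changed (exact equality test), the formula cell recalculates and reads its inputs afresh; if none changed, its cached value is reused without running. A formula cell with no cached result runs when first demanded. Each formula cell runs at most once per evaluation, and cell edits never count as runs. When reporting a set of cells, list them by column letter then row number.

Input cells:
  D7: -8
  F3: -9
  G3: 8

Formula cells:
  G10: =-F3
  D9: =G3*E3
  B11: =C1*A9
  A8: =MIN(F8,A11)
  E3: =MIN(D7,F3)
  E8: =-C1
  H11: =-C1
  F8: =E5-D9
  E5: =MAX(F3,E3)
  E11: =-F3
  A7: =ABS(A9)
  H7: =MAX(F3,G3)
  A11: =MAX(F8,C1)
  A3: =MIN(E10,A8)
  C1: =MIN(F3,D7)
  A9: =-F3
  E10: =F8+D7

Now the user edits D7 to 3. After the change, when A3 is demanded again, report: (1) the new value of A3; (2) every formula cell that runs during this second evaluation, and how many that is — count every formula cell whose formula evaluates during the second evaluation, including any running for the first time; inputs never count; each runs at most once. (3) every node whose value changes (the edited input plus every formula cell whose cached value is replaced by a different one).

Initial pass — values computed on the first demand:
  C1 = MIN(-9, -8) = -9
  E3 = MIN(-8, -9) = -9
  D9 = 8 * -9 = -72
  E5 = MAX(-9, -9) = -9
  F8 = -9 - -72 = 63
  A11 = MAX(63, -9) = 63
  A8 = MIN(63, 63) = 63
  E10 = 63 + -8 = 55
  A3 = MIN(55, 63) = 55

Second demand — change propagation:
  C1: re-runs because D7 -8->3; new result -9 (unchanged).
  E3: re-runs because D7 -8->3; new result -9 (unchanged).
  D9: re-examined; everything it read last time is the same (G3 unchanged, E3 unchanged) — cache -72 kept, no run.
  E5: re-examined; everything it read last time is the same (F3 unchanged, E3 unchanged) — cache -9 kept, no run.
  F8: re-examined; everything it read last time is the same (E5 unchanged, D9 unchanged) — cache 63 kept, no run.
  A11: re-examined; everything it read last time is the same (F8 unchanged, C1 unchanged) — cache 63 kept, no run.
  A8: re-examined; everything it read last time is the same (F8 unchanged, A11 unchanged) — cache 63 kept, no run.
  E10: re-runs because D7 -8->3; new result 66.
  A3: re-runs because E10 55->66; new result 63.

The important point: at D9 every value read last time is unchanged, so the dirty flag clears without a run.

A3 now evaluates to 63.
Run set: A3, C1, E3, E10 (4 run).
Changed values: A3, D7, E10.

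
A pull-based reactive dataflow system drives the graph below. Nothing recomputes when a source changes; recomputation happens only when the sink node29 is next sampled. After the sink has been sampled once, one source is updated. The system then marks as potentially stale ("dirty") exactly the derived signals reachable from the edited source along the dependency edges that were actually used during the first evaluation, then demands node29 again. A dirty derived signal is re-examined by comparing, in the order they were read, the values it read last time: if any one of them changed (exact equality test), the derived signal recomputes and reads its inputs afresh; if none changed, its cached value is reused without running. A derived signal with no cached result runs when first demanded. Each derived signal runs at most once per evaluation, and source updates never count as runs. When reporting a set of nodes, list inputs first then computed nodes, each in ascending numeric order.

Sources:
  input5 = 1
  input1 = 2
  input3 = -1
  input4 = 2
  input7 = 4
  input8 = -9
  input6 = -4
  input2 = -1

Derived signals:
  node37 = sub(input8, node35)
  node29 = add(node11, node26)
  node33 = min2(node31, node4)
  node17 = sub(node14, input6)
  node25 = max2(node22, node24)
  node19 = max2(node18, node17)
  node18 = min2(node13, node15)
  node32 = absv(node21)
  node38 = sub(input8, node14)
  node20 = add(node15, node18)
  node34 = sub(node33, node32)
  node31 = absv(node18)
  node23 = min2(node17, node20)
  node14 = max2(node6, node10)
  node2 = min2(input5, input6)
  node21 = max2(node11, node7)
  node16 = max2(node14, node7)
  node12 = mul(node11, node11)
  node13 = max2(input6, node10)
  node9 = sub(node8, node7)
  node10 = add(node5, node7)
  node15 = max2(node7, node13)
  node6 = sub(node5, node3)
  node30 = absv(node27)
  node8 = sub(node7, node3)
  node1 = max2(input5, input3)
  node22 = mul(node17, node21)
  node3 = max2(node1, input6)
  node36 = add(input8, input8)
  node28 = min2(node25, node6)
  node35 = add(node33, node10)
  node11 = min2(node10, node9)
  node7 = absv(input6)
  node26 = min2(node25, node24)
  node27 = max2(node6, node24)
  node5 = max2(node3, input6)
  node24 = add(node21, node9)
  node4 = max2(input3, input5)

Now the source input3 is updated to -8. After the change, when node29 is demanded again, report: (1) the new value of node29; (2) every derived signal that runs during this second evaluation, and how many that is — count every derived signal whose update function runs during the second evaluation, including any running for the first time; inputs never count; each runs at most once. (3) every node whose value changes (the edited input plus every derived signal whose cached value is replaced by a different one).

First evaluation (everything demanded from the output):
  node1 = max2(1, -1) = 1
  node3 = max2(1, -4) = 1
  node5 = max2(1, -4) = 1
  node6 = sub(1, 1) = 0
  node7 = absv(-4) = 4
  node8 = sub(4, 1) = 3
  node9 = sub(3, 4) = -1
  node10 = add(1, 4) = 5
  node11 = min2(5, -1) = -1
  node14 = max2(0, 5) = 5
  node17 = sub(5, -4) = 9
  node21 = max2(-1, 4) = 4
  node22 = mul(9, 4) = 36
  node24 = add(4, -1) = 3
  node25 = max2(36, 3) = 36
  node26 = min2(36, 3) = 3
  node29 = add(-1, 3) = 2

Propagation after the edit:
  node1: runs — input3 -1->-8; result 1 (same value as before).
  node3: checked — values it read are unchanged (node1 unchanged, input6 unchanged); reused cached 1 without running.
  node5: checked — values it read are unchanged (node3 unchanged, input6 unchanged); reused cached 1 without running.
  node6: checked — values it read are unchanged (node5 unchanged, node3 unchanged); reused cached 0 without running.
  node8: checked — values it read are unchanged (node7 unchanged, node3 unchanged); reused cached 3 without running.
  node9: checked — values it read are unchanged (node8 unchanged, node7 unchanged); reused cached -1 without running.
  node10: checked — values it read are unchanged (node5 unchanged, node7 unchanged); reused cached 5 without running.
  node11: checked — values it read are unchanged (node10 unchanged, node9 unchanged); reused cached -1 without running.
  node14: checked — values it read are unchanged (node6 unchanged, node10 unchanged); reused cached 5 without running.
  node17: checked — values it read are unchanged (node14 unchanged, input6 unchanged); reused cached 9 without running.
  node21: checked — values it read are unchanged (node11 unchanged, node7 unchanged); reused cached 4 without running.
  node22: checked — values it read are unchanged (node17 unchanged, node21 unchanged); reused cached 36 without running.
  node24: checked — values it read are unchanged (node21 unchanged, node9 unchanged); reused cached 3 without running.
  node25: checked — values it read are unchanged (node22 unchanged, node24 unchanged); reused cached 36 without running.
  node26: checked — values it read are unchanged (node25 unchanged, node24 unchanged); reused cached 3 without running.
  node29: checked — values it read are unchanged (node11 unchanged, node26 unchanged); reused cached 2 without running.

Key observation: the change is absorbed at node1 — it re-runs but produces the same value, and the output's value is unchanged.

New value of node29: 2.
Derived signals that run: node1 — 1 in total.
Values that change: input3.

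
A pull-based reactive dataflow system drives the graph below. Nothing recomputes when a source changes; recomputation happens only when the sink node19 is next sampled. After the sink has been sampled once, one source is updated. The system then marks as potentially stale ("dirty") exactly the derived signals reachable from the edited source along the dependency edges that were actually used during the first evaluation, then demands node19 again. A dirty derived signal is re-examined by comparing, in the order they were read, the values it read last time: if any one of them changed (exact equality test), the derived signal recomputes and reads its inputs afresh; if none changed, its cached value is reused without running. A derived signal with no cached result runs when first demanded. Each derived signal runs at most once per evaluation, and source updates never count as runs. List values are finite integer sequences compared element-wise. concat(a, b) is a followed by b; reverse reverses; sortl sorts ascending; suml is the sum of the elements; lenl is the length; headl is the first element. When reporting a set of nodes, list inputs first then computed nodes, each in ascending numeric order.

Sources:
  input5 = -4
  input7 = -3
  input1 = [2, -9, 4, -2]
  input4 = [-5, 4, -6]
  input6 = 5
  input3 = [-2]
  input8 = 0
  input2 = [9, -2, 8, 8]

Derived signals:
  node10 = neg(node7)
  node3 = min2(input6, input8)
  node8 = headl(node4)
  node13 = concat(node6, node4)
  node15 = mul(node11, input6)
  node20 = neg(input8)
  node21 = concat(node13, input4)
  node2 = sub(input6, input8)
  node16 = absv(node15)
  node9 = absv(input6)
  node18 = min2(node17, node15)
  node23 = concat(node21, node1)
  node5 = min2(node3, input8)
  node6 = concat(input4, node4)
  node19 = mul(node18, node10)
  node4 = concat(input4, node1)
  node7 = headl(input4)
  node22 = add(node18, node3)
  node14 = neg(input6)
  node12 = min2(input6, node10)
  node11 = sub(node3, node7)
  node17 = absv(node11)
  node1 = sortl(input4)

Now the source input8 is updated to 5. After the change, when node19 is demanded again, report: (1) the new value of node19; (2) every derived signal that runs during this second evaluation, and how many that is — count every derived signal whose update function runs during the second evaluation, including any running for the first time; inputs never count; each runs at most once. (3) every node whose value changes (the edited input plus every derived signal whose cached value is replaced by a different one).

New value of node19: 50.
Derived signals that run: node3, node11, node15, node17, node18, node19 — 6 in total.
Values that change: input8, node3, node11, node15, node17, node18, node19.

First evaluation (everything demanded from the output):
  node3 = min2(5, 0) = 0
  node7 = headl([-5, 4, -6]) = -5
  node10 = neg(-5) = 5
  node11 = sub(0, -5) = 5
  node15 = mul(5, 5) = 25
  node17 = absv(5) = 5
  node18 = min2(5, 25) = 5
  node19 = mul(5, 5) = 25

Propagation after the edit:
  node3: runs — input8 0->5; result 5.
  node11: runs — node3 0->5; result 10.
  node15: runs — node11 5->10; result 50.
  node17: runs — node11 5->10; result 10.
  node18: runs — node17 5->10; node15 25->50; result 10.
  node19: runs — node18 5->10; result 50.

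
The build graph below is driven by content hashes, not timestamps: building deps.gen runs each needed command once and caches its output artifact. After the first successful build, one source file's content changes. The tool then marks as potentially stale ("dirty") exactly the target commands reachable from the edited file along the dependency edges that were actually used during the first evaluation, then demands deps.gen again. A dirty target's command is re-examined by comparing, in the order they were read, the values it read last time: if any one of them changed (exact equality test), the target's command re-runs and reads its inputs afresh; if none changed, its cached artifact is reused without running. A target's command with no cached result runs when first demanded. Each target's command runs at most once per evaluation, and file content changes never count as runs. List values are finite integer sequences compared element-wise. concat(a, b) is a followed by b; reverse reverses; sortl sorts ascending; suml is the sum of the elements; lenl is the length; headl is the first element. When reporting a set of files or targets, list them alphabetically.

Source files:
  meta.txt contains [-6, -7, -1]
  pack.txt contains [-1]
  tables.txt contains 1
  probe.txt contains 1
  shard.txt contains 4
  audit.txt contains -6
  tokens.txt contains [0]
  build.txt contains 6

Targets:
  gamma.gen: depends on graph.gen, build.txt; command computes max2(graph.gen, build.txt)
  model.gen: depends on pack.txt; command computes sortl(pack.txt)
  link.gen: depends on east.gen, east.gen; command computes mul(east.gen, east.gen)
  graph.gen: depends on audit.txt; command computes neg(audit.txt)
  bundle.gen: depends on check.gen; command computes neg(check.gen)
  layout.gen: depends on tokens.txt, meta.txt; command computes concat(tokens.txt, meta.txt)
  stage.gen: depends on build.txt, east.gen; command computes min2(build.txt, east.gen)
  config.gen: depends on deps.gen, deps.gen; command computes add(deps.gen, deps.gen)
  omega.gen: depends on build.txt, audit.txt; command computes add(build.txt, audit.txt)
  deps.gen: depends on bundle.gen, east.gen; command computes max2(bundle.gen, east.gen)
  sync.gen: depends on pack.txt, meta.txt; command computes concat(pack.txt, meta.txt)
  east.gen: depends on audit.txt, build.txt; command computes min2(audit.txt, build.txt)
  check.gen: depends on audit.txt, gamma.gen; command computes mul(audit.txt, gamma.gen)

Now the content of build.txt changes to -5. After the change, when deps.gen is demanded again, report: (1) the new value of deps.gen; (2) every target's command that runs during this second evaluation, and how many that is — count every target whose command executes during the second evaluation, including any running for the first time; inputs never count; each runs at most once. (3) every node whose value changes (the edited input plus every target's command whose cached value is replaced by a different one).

deps.gen now evaluates to 36.
Run set: east.gen, gamma.gen (2 run).
Changed values: build.txt.
The important point: at check.gen every value read last time is unchanged, so the dirty flag clears without a run.

Initial pass — values computed on the first demand:
  east.gen = min2(-6, 6) = -6
  graph.gen = neg(-6) = 6
  gamma.gen = max2(6, 6) = 6
  check.gen = mul(-6, 6) = -36
  bundle.gen = neg(-36) = 36
  deps.gen = max2(36, -6) = 36

Second demand — change propagation:
  east.gen: re-runs because build.txt 6->-5; new result -6 (unchanged).
  gamma.gen: re-runs because build.txt 6->-5; new result 6 (unchanged).
  check.gen: re-examined; everything it read last time is the same (audit.txt unchanged, gamma.gen unchanged) — cache -36 kept, no run.
  bundle.gen: re-examined; everything it read last time is the same (check.gen unchanged) — cache 36 kept, no run.
  deps.gen: re-examined; everything it read last time is the same (bundle.gen unchanged, east.gen unchanged) — cache 36 kept, no run.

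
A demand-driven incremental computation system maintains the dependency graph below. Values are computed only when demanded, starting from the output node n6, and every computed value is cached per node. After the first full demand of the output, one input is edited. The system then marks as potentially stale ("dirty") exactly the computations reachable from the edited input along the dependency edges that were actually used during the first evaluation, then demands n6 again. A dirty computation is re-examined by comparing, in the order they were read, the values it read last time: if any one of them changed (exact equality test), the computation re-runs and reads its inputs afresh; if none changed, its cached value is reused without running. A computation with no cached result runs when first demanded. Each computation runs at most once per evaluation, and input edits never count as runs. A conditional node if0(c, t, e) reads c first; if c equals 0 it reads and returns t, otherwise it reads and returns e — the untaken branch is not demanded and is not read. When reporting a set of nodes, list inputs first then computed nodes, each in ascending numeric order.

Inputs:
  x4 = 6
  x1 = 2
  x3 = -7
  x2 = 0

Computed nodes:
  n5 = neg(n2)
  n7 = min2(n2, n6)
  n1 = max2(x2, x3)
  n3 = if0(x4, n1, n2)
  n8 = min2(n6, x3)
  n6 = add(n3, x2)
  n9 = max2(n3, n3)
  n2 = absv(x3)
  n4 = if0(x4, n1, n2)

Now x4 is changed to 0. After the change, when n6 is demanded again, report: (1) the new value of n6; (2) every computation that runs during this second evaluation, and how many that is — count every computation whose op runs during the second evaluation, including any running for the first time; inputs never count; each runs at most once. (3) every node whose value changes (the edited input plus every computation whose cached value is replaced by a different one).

New value of n6: 0.
Computations that run: n1, n3, n6 — 3 in total.
Values that change: x4, n3, n6.
Key observation: a condition flipped, so demand reaches new nodes — n1 runs for the first time.

First evaluation (everything demanded from the output):
  n2 = absv(-7) = 7
  n3 = if0(x4=6 -> else branch n2) = 7
  n6 = add(7, 0) = 7

Propagation after the edit:
  n1: demanded for the first time — runs, produces 0.
  n3: runs — x4 6->0; result 0.
  n6: runs — n3 7->0; result 0.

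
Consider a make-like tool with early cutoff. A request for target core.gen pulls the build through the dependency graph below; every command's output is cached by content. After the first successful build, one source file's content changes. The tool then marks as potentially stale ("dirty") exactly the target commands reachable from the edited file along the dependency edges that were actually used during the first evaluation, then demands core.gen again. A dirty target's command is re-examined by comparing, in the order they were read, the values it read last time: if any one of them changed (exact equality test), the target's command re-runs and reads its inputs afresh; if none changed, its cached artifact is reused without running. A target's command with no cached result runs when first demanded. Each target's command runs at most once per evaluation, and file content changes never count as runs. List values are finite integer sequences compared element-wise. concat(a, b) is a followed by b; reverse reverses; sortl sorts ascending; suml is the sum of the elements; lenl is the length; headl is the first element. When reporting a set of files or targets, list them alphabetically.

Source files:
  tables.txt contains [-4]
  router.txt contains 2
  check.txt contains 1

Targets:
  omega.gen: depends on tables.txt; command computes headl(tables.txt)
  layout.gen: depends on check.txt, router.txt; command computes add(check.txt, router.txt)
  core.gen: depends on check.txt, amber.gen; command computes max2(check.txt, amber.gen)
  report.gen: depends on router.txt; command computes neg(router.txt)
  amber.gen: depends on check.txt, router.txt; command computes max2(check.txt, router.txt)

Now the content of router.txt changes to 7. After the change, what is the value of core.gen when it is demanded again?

Demanding core.gen again yields 7.

First demand of the output computes:
  amber.gen = max2(1, 2) = 2
  core.gen = max2(1, 2) = 2

After the edit, cleaning proceeds:
  amber.gen: a read changed (router.txt 2->7) — executes, giving 7.
  core.gen: a read changed (amber.gen 2->7) — executes, giving 7.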